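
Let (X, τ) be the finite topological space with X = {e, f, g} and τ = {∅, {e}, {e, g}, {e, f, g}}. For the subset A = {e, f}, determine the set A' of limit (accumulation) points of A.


A' = {f, g}

For each x ∈ X, list the open sets U ∈ τ with x ∈ U, then check whether U ∩ (A ∖ {x}) ≠ ∅ for every such U.
  x = e: open {e} ∋ x has {e} ∩ (A ∖ {e}) = ∅, so x is NOT a limit point.
  x = f: opens ∋ x are {e, f, g}; each meets A ∖ {f}, so x IS a limit point.
  x = g: opens ∋ x are {e, g}, {e, f, g}; each meets A ∖ {g}, so x IS a limit point.
Collecting: A' = {f, g}.


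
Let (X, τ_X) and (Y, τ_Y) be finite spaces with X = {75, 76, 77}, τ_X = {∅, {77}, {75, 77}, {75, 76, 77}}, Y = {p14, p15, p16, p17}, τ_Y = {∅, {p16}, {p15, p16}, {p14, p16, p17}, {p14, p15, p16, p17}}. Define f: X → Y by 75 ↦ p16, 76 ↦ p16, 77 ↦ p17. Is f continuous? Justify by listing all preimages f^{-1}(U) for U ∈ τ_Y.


f is NOT continuous.

Compute f^{-1}(U) for each U ∈ τ_Y:
  U = ∅: f^{-1}(U) = ∅ ∈ τ_X ✓.
  U = {p16}: f^{-1}(U) = {75, 76} ∉ τ_X ✗.
  U = {p15, p16}: f^{-1}(U) = {75, 76} ∉ τ_X ✗.
  U = {p14, p16, p17}: f^{-1}(U) = {75, 76, 77} ∈ τ_X ✓.
  U = {p14, p15, p16, p17}: f^{-1}(U) = {75, 76, 77} ∈ τ_X ✓.
Found U = {p16} with f^{-1}(U) = {75, 76} not in τ_X. Therefore f is NOT continuous.


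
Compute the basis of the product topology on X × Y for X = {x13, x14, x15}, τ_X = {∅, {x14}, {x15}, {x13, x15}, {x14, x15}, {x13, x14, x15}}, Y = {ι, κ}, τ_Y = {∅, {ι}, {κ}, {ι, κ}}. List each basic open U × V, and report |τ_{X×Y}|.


Basis B = {∅ × ∅, {x14} × {ι}, {x14} × {κ}, {x15} × {ι}, {x15} × {κ}, {x13, x15} × {ι}, {x13, x15} × {κ}, {x14} × {ι, κ}, {x14, x15} × {ι}, {x14, x15} × {κ}, {x15} × {ι, κ}, {x13, x14, x15} × {ι}, {x13, x14, x15} × {κ}, {x13, x15} × {ι, κ}, {x14, x15} × {ι, κ}, {x13, x14, x15} × {ι, κ}}; |τ_{X×Y}| = 36.

Enumerate products U × V with U ∈ τ_X, V ∈ τ_Y (deduplicated):
  ∅ × ∅ = {} (∅)
  {x14} × {ι} = {(x14,ι)}
  {x14} × {κ} = {(x14,κ)}
  {x15} × {ι} = {(x15,ι)}
  {x15} × {κ} = {(x15,κ)}
  {x13, x15} × {ι} = {(x13,ι), (x15,ι)}
  {x13, x15} × {κ} = {(x13,κ), (x15,κ)}
  {x14} × {ι, κ} = {(x14,ι), (x14,κ)}
  {x14, x15} × {ι} = {(x14,ι), (x15,ι)}
  {x14, x15} × {κ} = {(x14,κ), (x15,κ)}
  {x15} × {ι, κ} = {(x15,ι), (x15,κ)}
  {x13, x14, x15} × {ι} = {(x13,ι), (x14,ι), (x15,ι)}
  {x13, x14, x15} × {κ} = {(x13,κ), (x14,κ), (x15,κ)}
  {x13, x15} × {ι, κ} = {(x13,ι), (x13,κ), (x15,ι), (x15,κ)}
  {x14, x15} × {ι, κ} = {(x14,ι), (x14,κ), (x15,ι), (x15,κ)}
  {x13, x14, x15} × {ι, κ} = {(x13,ι), (x13,κ), (x14,ι), (x14,κ), (x15,ι), (x15,κ)}
These 16 distinct sets form the basis B.
Close under arbitrary unions to get τ_{X×Y}; counting gives |τ_{X×Y}| = 36.


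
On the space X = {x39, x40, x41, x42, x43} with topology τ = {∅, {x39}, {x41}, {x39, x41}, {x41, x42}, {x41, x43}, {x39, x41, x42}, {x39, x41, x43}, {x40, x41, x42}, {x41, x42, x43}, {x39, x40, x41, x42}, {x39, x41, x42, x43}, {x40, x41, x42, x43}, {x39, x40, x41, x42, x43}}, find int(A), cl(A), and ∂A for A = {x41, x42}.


int(A) = {x41, x42}, cl(A) = {x40, x41, x42, x43}, ∂A = {x40, x43}.

Closed sets in (X, τ) are complements of opens:
  closed(X, τ) = {∅, {x39}, {x40}, {x43}, {x39, x40}, {x39, x43}, {x40, x42}, {x40, x43}, {x39, x40, x42}, {x39, x40, x43}, {x40, x42, x43}, {x39, x40, x42, x43}, {x40, x41, x42, x43}, {x39, x40, x41, x42, x43}}.
int(A) = ⋃ {U ∈ τ : U ⊆ A}. Opens contained in A: ∅, {x41}, {x41, x42}.
Taking the union of these: int(A) = {x41, x42}.
cl(A) = ⋂ {C closed : A ⊆ C}. Closed sets containing A: {x40, x41, x42, x43}, {x39, x40, x41, x42, x43}.
Intersecting these: cl(A) = {x40, x41, x42, x43}.
∂A = cl(A) ∖ int(A) = {x40, x41, x42, x43} ∖ {x41, x42} = {x40, x43}.


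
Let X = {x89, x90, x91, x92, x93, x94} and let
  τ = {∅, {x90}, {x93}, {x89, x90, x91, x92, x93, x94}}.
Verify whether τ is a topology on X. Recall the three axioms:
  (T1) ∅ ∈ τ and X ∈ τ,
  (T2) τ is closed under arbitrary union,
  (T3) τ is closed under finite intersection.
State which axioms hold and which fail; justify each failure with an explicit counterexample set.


τ is NOT a topology on X.

Axiom (T1): ∅ ∈ τ? Yes; X ∈ τ? Yes.
Axiom (T2/T3): check pairwise unions and intersections of members of τ.
Counterexample for (T2): {x90} ∪ {x93} = {x90, x93} ∉ τ. Therefore τ is NOT a topology.


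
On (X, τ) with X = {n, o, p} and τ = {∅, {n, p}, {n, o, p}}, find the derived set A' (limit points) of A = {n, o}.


A' = {o, p}

For each x ∈ X, list the open sets U ∈ τ with x ∈ U, then check whether U ∩ (A ∖ {x}) ≠ ∅ for every such U.
  x = n: open {n, p} ∋ x has {n, p} ∩ (A ∖ {n}) = ∅, so x is NOT a limit point.
  x = o: opens ∋ x are {n, o, p}; each meets A ∖ {o}, so x IS a limit point.
  x = p: opens ∋ x are {n, p}, {n, o, p}; each meets A ∖ {p}, so x IS a limit point.
Collecting: A' = {o, p}.


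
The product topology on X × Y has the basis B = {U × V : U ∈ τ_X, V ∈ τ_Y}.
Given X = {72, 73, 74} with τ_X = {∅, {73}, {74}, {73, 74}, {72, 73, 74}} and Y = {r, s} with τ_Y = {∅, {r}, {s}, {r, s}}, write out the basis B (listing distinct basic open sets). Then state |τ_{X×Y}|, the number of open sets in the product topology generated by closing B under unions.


Basis B = {∅ × ∅, {73} × {r}, {73} × {s}, {74} × {r}, {74} × {s}, {73} × {r, s}, {73, 74} × {r}, {73, 74} × {s}, {74} × {r, s}, {72, 73, 74} × {r}, {72, 73, 74} × {s}, {73, 74} × {r, s}, {72, 73, 74} × {r, s}}; |τ_{X×Y}| = 25.

Enumerate products U × V with U ∈ τ_X, V ∈ τ_Y (deduplicated):
  ∅ × ∅ = {} (∅)
  {73} × {r} = {(73,r)}
  {73} × {s} = {(73,s)}
  {74} × {r} = {(74,r)}
  {74} × {s} = {(74,s)}
  {73} × {r, s} = {(73,r), (73,s)}
  {73, 74} × {r} = {(73,r), (74,r)}
  {73, 74} × {s} = {(73,s), (74,s)}
  {74} × {r, s} = {(74,r), (74,s)}
  {72, 73, 74} × {r} = {(72,r), (73,r), (74,r)}
  {72, 73, 74} × {s} = {(72,s), (73,s), (74,s)}
  {73, 74} × {r, s} = {(73,r), (73,s), (74,r), (74,s)}
  {72, 73, 74} × {r, s} = {(72,r), (72,s), (73,r), (73,s), (74,r), (74,s)}
These 13 distinct sets form the basis B.
Close under arbitrary unions to get τ_{X×Y}; counting gives |τ_{X×Y}| = 25.


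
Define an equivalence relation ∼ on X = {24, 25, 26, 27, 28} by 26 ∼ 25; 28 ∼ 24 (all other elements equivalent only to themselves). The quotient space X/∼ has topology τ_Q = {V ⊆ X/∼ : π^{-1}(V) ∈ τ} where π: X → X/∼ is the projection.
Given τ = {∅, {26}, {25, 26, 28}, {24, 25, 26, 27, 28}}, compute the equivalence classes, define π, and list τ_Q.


X/∼ = {[24=28], [25=26], [27]}; |τ_Q| = 2.

Equivalence classes: [24=28], [25=26], [27].
Quotient map π: X → X/∼ sends 24 ↦ [24=28], 25 ↦ [25=26], 26 ↦ [25=26], 27 ↦ [27], 28 ↦ [24=28].
For each subset V ⊆ X/∼, compute π^{-1}(V) ⊆ X and check whether π^{-1}(V) ∈ τ. V is open in τ_Q iff π^{-1}(V) ∈ τ.
  V = {}: π^{-1}(V) = ∅ ∈ τ ✓.
  V = {[24=28]}: π^{-1}(V) = {24, 28} ∉ τ ✗.
  V = {[25=26]}: π^{-1}(V) = {25, 26} ∉ τ ✗.
  V = {[24=28], [25=26]}: π^{-1}(V) = {24, 25, 26, 28} ∉ τ ✗.
  V = {[27]}: π^{-1}(V) = {27} ∉ τ ✗.
  V = {[24=28], [27]}: π^{-1}(V) = {24, 27, 28} ∉ τ ✗.
  V = {[25=26], [27]}: π^{-1}(V) = {25, 26, 27} ∉ τ ✗.
  V = {[24=28], [25=26], [27]}: π^{-1}(V) = {24, 25, 26, 27, 28} ∈ τ ✓.
Open sets in the quotient: τ_Q = {{}, {[24=28], [25=26], [27]}} (2 elements).


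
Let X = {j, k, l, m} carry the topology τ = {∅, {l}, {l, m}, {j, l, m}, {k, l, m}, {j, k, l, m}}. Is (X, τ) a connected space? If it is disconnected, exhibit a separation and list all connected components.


(X, τ) is connected.

Find clopen sets (U ∈ τ with X ∖ U ∈ τ):
  U = ∅, X ∖ U = {j, k, l, m} — both open, so U is clopen.
  U = {j, k, l, m}, X ∖ U = ∅ — both open, so U is clopen.
Only trivial clopens (∅ and X) exist, so (X, τ) is connected.
Compute connected components by grouping points that agree on all clopens:
  component: {j, k, l, m}


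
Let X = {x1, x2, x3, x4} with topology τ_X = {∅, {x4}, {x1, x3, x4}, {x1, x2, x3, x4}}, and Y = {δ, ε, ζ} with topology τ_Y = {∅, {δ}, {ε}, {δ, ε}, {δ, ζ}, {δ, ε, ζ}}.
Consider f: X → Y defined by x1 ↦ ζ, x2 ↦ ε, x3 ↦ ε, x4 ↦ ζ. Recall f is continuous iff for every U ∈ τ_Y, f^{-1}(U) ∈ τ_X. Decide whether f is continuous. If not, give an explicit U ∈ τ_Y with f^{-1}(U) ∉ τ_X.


f is NOT continuous.

Compute f^{-1}(U) for each U ∈ τ_Y:
  U = ∅: f^{-1}(U) = ∅ ∈ τ_X ✓.
  U = {δ}: f^{-1}(U) = ∅ ∈ τ_X ✓.
  U = {ε}: f^{-1}(U) = {x2, x3} ∉ τ_X ✗.
  U = {δ, ε}: f^{-1}(U) = {x2, x3} ∉ τ_X ✗.
  U = {δ, ζ}: f^{-1}(U) = {x1, x4} ∉ τ_X ✗.
  U = {δ, ε, ζ}: f^{-1}(U) = {x1, x2, x3, x4} ∈ τ_X ✓.
Found U = {ε} with f^{-1}(U) = {x2, x3} not in τ_X. Therefore f is NOT continuous.


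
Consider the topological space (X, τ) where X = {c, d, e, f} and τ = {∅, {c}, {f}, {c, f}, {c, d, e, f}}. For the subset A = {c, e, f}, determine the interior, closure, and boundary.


int(A) = {c, f}, cl(A) = {c, d, e, f}, ∂A = {d, e}.

Closed sets in (X, τ) are complements of opens:
  closed(X, τ) = {∅, {d, e}, {c, d, e}, {d, e, f}, {c, d, e, f}}.
int(A) = ⋃ {U ∈ τ : U ⊆ A}. Opens contained in A: ∅, {c}, {f}, {c, f}.
Taking the union of these: int(A) = {c, f}.
cl(A) = ⋂ {C closed : A ⊆ C}. Closed sets containing A: {c, d, e, f}.
Intersecting these: cl(A) = {c, d, e, f}.
∂A = cl(A) ∖ int(A) = {c, d, e, f} ∖ {c, f} = {d, e}.


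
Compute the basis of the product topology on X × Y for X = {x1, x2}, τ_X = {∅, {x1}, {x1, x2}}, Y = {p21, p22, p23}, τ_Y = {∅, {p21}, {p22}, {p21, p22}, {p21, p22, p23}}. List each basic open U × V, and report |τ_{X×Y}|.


Basis B = {∅ × ∅, {x1} × {p21}, {x1} × {p22}, {x1} × {p21, p22}, {x1, x2} × {p21}, {x1, x2} × {p22}, {x1} × {p21, p22, p23}, {x1, x2} × {p21, p22}, {x1, x2} × {p21, p22, p23}}; |τ_{X×Y}| = 14.

Enumerate products U × V with U ∈ τ_X, V ∈ τ_Y (deduplicated):
  ∅ × ∅ = {} (∅)
  {x1} × {p21} = {(x1,p21)}
  {x1} × {p22} = {(x1,p22)}
  {x1} × {p21, p22} = {(x1,p21), (x1,p22)}
  {x1, x2} × {p21} = {(x1,p21), (x2,p21)}
  {x1, x2} × {p22} = {(x1,p22), (x2,p22)}
  {x1} × {p21, p22, p23} = {(x1,p21), (x1,p22), (x1,p23)}
  {x1, x2} × {p21, p22} = {(x1,p21), (x1,p22), (x2,p21), (x2,p22)}
  {x1, x2} × {p21, p22, p23} = {(x1,p21), (x1,p22), (x1,p23), (x2,p21), (x2,p22), (x2,p23)}
These 9 distinct sets form the basis B.
Close under arbitrary unions to get τ_{X×Y}; counting gives |τ_{X×Y}| = 14.


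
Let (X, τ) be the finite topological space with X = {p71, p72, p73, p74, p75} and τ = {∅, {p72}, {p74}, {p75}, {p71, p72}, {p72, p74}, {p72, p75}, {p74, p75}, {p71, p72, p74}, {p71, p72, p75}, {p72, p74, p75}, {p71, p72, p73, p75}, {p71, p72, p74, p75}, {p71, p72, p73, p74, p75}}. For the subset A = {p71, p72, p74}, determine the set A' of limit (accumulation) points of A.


A' = {p71, p73}

For each x ∈ X, list the open sets U ∈ τ with x ∈ U, then check whether U ∩ (A ∖ {x}) ≠ ∅ for every such U.
  x = p71: opens ∋ x are {p71, p72}, {p71, p72, p74}, {p71, p72, p75}, {p71, p72, p73, p75}, {p71, p72, p74, p75}, {p71, p72, p73, p74, p75}; each meets A ∖ {p71}, so x IS a limit point.
  x = p72: open {p72} ∋ x has {p72} ∩ (A ∖ {p72}) = ∅, so x is NOT a limit point.
  x = p73: opens ∋ x are {p71, p72, p73, p75}, {p71, p72, p73, p74, p75}; each meets A ∖ {p73}, so x IS a limit point.
  x = p74: open {p74} ∋ x has {p74} ∩ (A ∖ {p74}) = ∅, so x is NOT a limit point.
  x = p75: open {p75} ∋ x has {p75} ∩ (A ∖ {p75}) = ∅, so x is NOT a limit point.
Collecting: A' = {p71, p73}.


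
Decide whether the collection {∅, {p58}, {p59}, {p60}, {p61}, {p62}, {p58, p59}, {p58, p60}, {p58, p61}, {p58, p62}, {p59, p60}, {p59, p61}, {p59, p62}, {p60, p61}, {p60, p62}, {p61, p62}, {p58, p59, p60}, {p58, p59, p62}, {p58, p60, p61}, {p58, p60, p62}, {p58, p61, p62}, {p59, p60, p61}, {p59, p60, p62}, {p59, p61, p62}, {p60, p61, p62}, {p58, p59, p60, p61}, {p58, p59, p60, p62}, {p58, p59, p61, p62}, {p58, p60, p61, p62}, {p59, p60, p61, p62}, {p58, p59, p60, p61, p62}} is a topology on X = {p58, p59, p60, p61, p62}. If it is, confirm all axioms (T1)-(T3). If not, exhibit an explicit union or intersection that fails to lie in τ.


τ is NOT a topology on X.

Axiom (T1): ∅ ∈ τ? Yes; X ∈ τ? Yes.
Axiom (T2/T3): check pairwise unions and intersections of members of τ.
Counterexample for (T2): {p58} ∪ {p59, p61} = {p58, p59, p61} ∉ τ. Therefore τ is NOT a topology.


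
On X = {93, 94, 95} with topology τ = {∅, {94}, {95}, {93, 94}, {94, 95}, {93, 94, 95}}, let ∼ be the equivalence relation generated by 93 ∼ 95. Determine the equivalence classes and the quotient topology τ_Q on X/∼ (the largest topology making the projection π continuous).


X/∼ = {[93=95], [94]}; |τ_Q| = 3.

Equivalence classes: [93=95], [94].
Quotient map π: X → X/∼ sends 93 ↦ [93=95], 94 ↦ [94], 95 ↦ [93=95].
For each subset V ⊆ X/∼, compute π^{-1}(V) ⊆ X and check whether π^{-1}(V) ∈ τ. V is open in τ_Q iff π^{-1}(V) ∈ τ.
  V = {}: π^{-1}(V) = ∅ ∈ τ ✓.
  V = {[93=95]}: π^{-1}(V) = {93, 95} ∉ τ ✗.
  V = {[94]}: π^{-1}(V) = {94} ∈ τ ✓.
  V = {[93=95], [94]}: π^{-1}(V) = {93, 94, 95} ∈ τ ✓.
Open sets in the quotient: τ_Q = {{}, {[94]}, {[93=95], [94]}} (3 elements).


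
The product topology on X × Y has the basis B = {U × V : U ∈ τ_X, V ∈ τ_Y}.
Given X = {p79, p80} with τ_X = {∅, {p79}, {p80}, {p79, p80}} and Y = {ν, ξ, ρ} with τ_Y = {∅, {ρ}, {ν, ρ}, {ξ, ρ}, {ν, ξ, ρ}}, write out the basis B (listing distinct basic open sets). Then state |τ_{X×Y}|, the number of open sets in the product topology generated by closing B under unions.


Basis B = {∅ × ∅, {p79} × {ρ}, {p80} × {ρ}, {p79} × {ν, ρ}, {p79} × {ξ, ρ}, {p79, p80} × {ρ}, {p80} × {ν, ρ}, {p80} × {ξ, ρ}, {p79} × {ν, ξ, ρ}, {p80} × {ν, ξ, ρ}, {p79, p80} × {ν, ρ}, {p79, p80} × {ξ, ρ}, {p79, p80} × {ν, ξ, ρ}}; |τ_{X×Y}| = 25.

Enumerate products U × V with U ∈ τ_X, V ∈ τ_Y (deduplicated):
  ∅ × ∅ = {} (∅)
  {p79} × {ρ} = {(p79,ρ)}
  {p80} × {ρ} = {(p80,ρ)}
  {p79} × {ν, ρ} = {(p79,ν), (p79,ρ)}
  {p79} × {ξ, ρ} = {(p79,ξ), (p79,ρ)}
  {p79, p80} × {ρ} = {(p79,ρ), (p80,ρ)}
  {p80} × {ν, ρ} = {(p80,ν), (p80,ρ)}
  {p80} × {ξ, ρ} = {(p80,ξ), (p80,ρ)}
  {p79} × {ν, ξ, ρ} = {(p79,ν), (p79,ξ), (p79,ρ)}
  {p80} × {ν, ξ, ρ} = {(p80,ν), (p80,ξ), (p80,ρ)}
  {p79, p80} × {ν, ρ} = {(p79,ν), (p79,ρ), (p80,ν), (p80,ρ)}
  {p79, p80} × {ξ, ρ} = {(p79,ξ), (p79,ρ), (p80,ξ), (p80,ρ)}
  {p79, p80} × {ν, ξ, ρ} = {(p79,ν), (p79,ξ), (p79,ρ), (p80,ν), (p80,ξ), (p80,ρ)}
These 13 distinct sets form the basis B.
Close under arbitrary unions to get τ_{X×Y}; counting gives |τ_{X×Y}| = 25.


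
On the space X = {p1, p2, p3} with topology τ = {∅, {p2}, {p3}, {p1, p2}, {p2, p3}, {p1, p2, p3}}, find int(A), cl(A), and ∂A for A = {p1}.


int(A) = ∅, cl(A) = {p1}, ∂A = {p1}.

Closed sets in (X, τ) are complements of opens:
  closed(X, τ) = {∅, {p1}, {p3}, {p1, p2}, {p1, p3}, {p1, p2, p3}}.
int(A) = ⋃ {U ∈ τ : U ⊆ A}. Opens contained in A: ∅.
Taking the union of these: int(A) = ∅.
cl(A) = ⋂ {C closed : A ⊆ C}. Closed sets containing A: {p1}, {p1, p2}, {p1, p3}, {p1, p2, p3}.
Intersecting these: cl(A) = {p1}.
∂A = cl(A) ∖ int(A) = {p1} ∖ ∅ = {p1}.


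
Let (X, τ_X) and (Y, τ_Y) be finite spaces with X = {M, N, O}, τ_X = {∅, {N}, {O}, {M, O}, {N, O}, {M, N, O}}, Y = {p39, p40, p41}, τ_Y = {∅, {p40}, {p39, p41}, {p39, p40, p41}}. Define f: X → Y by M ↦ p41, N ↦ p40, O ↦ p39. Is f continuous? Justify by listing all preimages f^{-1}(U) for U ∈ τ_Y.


f IS continuous.

Compute f^{-1}(U) for each U ∈ τ_Y:
  U = ∅: f^{-1}(U) = ∅ ∈ τ_X ✓.
  U = {p40}: f^{-1}(U) = {N} ∈ τ_X ✓.
  U = {p39, p41}: f^{-1}(U) = {M, O} ∈ τ_X ✓.
  U = {p39, p40, p41}: f^{-1}(U) = {M, N, O} ∈ τ_X ✓.
Every preimage lies in τ_X, so f IS continuous.


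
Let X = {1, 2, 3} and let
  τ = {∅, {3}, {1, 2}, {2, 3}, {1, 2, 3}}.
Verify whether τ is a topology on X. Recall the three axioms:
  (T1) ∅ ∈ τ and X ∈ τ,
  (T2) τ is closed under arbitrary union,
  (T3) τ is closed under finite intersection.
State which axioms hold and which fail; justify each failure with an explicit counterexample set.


τ is NOT a topology on X.

Axiom (T1): ∅ ∈ τ? Yes; X ∈ τ? Yes.
Axiom (T2/T3): check pairwise unions and intersections of members of τ.
Counterexample for (T3): {1, 2} ∩ {2, 3} = {2} ∉ τ. Therefore τ is NOT a topology.


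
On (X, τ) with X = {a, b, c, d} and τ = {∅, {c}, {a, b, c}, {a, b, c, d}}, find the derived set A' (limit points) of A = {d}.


A' = ∅

For each x ∈ X, list the open sets U ∈ τ with x ∈ U, then check whether U ∩ (A ∖ {x}) ≠ ∅ for every such U.
  x = a: open {a, b, c} ∋ x has {a, b, c} ∩ (A ∖ {a}) = ∅, so x is NOT a limit point.
  x = b: open {a, b, c} ∋ x has {a, b, c} ∩ (A ∖ {b}) = ∅, so x is NOT a limit point.
  x = c: open {c} ∋ x has {c} ∩ (A ∖ {c}) = ∅, so x is NOT a limit point.
  x = d: open {a, b, c, d} ∋ x has {a, b, c, d} ∩ (A ∖ {d}) = ∅, so x is NOT a limit point.
Collecting: A' = ∅.


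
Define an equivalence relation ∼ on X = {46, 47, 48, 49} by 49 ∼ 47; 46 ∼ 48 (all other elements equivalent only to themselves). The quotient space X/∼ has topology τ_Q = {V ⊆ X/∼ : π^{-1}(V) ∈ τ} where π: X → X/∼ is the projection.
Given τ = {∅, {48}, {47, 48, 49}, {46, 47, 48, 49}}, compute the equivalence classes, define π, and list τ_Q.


X/∼ = {[46=48], [47=49]}; |τ_Q| = 2.

Equivalence classes: [46=48], [47=49].
Quotient map π: X → X/∼ sends 46 ↦ [46=48], 47 ↦ [47=49], 48 ↦ [46=48], 49 ↦ [47=49].
For each subset V ⊆ X/∼, compute π^{-1}(V) ⊆ X and check whether π^{-1}(V) ∈ τ. V is open in τ_Q iff π^{-1}(V) ∈ τ.
  V = {}: π^{-1}(V) = ∅ ∈ τ ✓.
  V = {[46=48]}: π^{-1}(V) = {46, 48} ∉ τ ✗.
  V = {[47=49]}: π^{-1}(V) = {47, 49} ∉ τ ✗.
  V = {[46=48], [47=49]}: π^{-1}(V) = {46, 47, 48, 49} ∈ τ ✓.
Open sets in the quotient: τ_Q = {{}, {[46=48], [47=49]}} (2 elements).


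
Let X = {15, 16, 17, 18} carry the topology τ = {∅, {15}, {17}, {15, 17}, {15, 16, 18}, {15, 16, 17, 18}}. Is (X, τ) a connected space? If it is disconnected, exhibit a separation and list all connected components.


(X, τ) is disconnected; components = [{17}, {15, 16, 18}].

Find clopen sets (U ∈ τ with X ∖ U ∈ τ):
  U = ∅, X ∖ U = {15, 16, 17, 18} — both open, so U is clopen.
  U = {17}, X ∖ U = {15, 16, 18} — both open, so U is clopen.
  U = {15, 16, 18}, X ∖ U = {17} — both open, so U is clopen.
  U = {15, 16, 17, 18}, X ∖ U = ∅ — both open, so U is clopen.
Nontrivial clopen(s) exist: e.g. {17}. So (X, τ) is disconnected.
Compute connected components by grouping points that agree on all clopens:
  component: {17}
  component: {15, 16, 18}


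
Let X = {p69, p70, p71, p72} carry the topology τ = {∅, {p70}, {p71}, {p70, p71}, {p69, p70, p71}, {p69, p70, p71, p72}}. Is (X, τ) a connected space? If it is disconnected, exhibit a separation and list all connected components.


(X, τ) is connected.

Find clopen sets (U ∈ τ with X ∖ U ∈ τ):
  U = ∅, X ∖ U = {p69, p70, p71, p72} — both open, so U is clopen.
  U = {p69, p70, p71, p72}, X ∖ U = ∅ — both open, so U is clopen.
Only trivial clopens (∅ and X) exist, so (X, τ) is connected.
Compute connected components by grouping points that agree on all clopens:
  component: {p69, p70, p71, p72}


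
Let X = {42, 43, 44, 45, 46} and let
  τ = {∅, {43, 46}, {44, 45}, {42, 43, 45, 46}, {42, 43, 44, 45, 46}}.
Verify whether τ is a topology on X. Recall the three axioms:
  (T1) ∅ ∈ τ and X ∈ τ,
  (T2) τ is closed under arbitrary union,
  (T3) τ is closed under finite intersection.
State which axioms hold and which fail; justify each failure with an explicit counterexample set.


τ is NOT a topology on X.

Axiom (T1): ∅ ∈ τ? Yes; X ∈ τ? Yes.
Axiom (T2/T3): check pairwise unions and intersections of members of τ.
Counterexample for (T2): {43, 46} ∪ {44, 45} = {43, 44, 45, 46} ∉ τ. Therefore τ is NOT a topology.


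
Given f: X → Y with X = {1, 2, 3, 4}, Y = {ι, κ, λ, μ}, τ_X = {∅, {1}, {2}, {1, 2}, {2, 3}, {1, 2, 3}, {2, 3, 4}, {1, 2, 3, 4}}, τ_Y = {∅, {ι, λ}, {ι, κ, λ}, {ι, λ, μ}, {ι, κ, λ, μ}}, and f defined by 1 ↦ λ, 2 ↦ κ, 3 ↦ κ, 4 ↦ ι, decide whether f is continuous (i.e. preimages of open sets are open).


f is NOT continuous.

Compute f^{-1}(U) for each U ∈ τ_Y:
  U = ∅: f^{-1}(U) = ∅ ∈ τ_X ✓.
  U = {ι, λ}: f^{-1}(U) = {1, 4} ∉ τ_X ✗.
  U = {ι, κ, λ}: f^{-1}(U) = {1, 2, 3, 4} ∈ τ_X ✓.
  U = {ι, λ, μ}: f^{-1}(U) = {1, 4} ∉ τ_X ✗.
  U = {ι, κ, λ, μ}: f^{-1}(U) = {1, 2, 3, 4} ∈ τ_X ✓.
Found U = {ι, λ} with f^{-1}(U) = {1, 4} not in τ_X. Therefore f is NOT continuous.


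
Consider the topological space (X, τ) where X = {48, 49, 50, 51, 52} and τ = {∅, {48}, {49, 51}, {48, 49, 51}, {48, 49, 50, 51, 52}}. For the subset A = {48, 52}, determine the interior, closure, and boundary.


int(A) = {48}, cl(A) = {48, 50, 52}, ∂A = {50, 52}.

Closed sets in (X, τ) are complements of opens:
  closed(X, τ) = {∅, {50, 52}, {48, 50, 52}, {49, 50, 51, 52}, {48, 49, 50, 51, 52}}.
int(A) = ⋃ {U ∈ τ : U ⊆ A}. Opens contained in A: ∅, {48}.
Taking the union of these: int(A) = {48}.
cl(A) = ⋂ {C closed : A ⊆ C}. Closed sets containing A: {48, 50, 52}, {48, 49, 50, 51, 52}.
Intersecting these: cl(A) = {48, 50, 52}.
∂A = cl(A) ∖ int(A) = {48, 50, 52} ∖ {48} = {50, 52}.


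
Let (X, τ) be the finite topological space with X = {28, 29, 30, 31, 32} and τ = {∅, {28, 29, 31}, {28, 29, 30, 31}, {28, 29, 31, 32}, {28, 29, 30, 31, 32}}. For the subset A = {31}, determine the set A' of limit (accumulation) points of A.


A' = {28, 29, 30, 32}

For each x ∈ X, list the open sets U ∈ τ with x ∈ U, then check whether U ∩ (A ∖ {x}) ≠ ∅ for every such U.
  x = 28: opens ∋ x are {28, 29, 31}, {28, 29, 30, 31}, {28, 29, 31, 32}, {28, 29, 30, 31, 32}; each meets A ∖ {28}, so x IS a limit point.
  x = 29: opens ∋ x are {28, 29, 31}, {28, 29, 30, 31}, {28, 29, 31, 32}, {28, 29, 30, 31, 32}; each meets A ∖ {29}, so x IS a limit point.
  x = 30: opens ∋ x are {28, 29, 30, 31}, {28, 29, 30, 31, 32}; each meets A ∖ {30}, so x IS a limit point.
  x = 31: open {28, 29, 31} ∋ x has {28, 29, 31} ∩ (A ∖ {31}) = ∅, so x is NOT a limit point.
  x = 32: opens ∋ x are {28, 29, 31, 32}, {28, 29, 30, 31, 32}; each meets A ∖ {32}, so x IS a limit point.
Collecting: A' = {28, 29, 30, 32}.


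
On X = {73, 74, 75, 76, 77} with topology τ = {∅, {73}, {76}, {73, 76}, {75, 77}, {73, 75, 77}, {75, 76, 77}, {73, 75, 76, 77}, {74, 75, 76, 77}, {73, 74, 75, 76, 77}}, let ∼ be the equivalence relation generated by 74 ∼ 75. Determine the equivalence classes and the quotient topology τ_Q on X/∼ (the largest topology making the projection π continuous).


X/∼ = {[73], [74=75], [76], [77]}; |τ_Q| = 6.

Equivalence classes: [73], [74=75], [76], [77].
Quotient map π: X → X/∼ sends 73 ↦ [73], 74 ↦ [74=75], 75 ↦ [74=75], 76 ↦ [76], 77 ↦ [77].
For each subset V ⊆ X/∼, compute π^{-1}(V) ⊆ X and check whether π^{-1}(V) ∈ τ. V is open in τ_Q iff π^{-1}(V) ∈ τ.
  V = {}: π^{-1}(V) = ∅ ∈ τ ✓.
  V = {[73]}: π^{-1}(V) = {73} ∈ τ ✓.
  V = {[74=75]}: π^{-1}(V) = {74, 75} ∉ τ ✗.
  V = {[73], [74=75]}: π^{-1}(V) = {73, 74, 75} ∉ τ ✗.
  V = {[76]}: π^{-1}(V) = {76} ∈ τ ✓.
  V = {[73], [76]}: π^{-1}(V) = {73, 76} ∈ τ ✓.
  V = {[74=75], [76]}: π^{-1}(V) = {74, 75, 76} ∉ τ ✗.
  V = {[73], [74=75], [76]}: π^{-1}(V) = {73, 74, 75, 76} ∉ τ ✗.
  V = {[77]}: π^{-1}(V) = {77} ∉ τ ✗.
  V = {[73], [77]}: π^{-1}(V) = {73, 77} ∉ τ ✗.
  V = {[74=75], [77]}: π^{-1}(V) = {74, 75, 77} ∉ τ ✗.
  V = {[73], [74=75], [77]}: π^{-1}(V) = {73, 74, 75, 77} ∉ τ ✗.
  V = {[76], [77]}: π^{-1}(V) = {76, 77} ∉ τ ✗.
  V = {[73], [76], [77]}: π^{-1}(V) = {73, 76, 77} ∉ τ ✗.
  V = {[74=75], [76], [77]}: π^{-1}(V) = {74, 75, 76, 77} ∈ τ ✓.
  V = {[73], [74=75], [76], [77]}: π^{-1}(V) = {73, 74, 75, 76, 77} ∈ τ ✓.
Open sets in the quotient: τ_Q = {{}, {[73]}, {[76]}, {[73], [76]}, {[74=75], [76], [77]}, {[73], [74=75], [76], [77]}} (6 elements).


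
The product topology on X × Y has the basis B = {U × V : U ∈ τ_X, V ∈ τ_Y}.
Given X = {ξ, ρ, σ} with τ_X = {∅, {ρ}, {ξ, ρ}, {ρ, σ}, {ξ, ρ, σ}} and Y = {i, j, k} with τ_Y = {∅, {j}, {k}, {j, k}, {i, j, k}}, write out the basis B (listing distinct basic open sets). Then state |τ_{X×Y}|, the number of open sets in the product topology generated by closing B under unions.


Basis B = {∅ × ∅, {ρ} × {j}, {ρ} × {k}, {ξ, ρ} × {j}, {ξ, ρ} × {k}, {ρ} × {j, k}, {ρ, σ} × {j}, {ρ, σ} × {k}, {ξ, ρ, σ} × {j}, {ξ, ρ, σ} × {k}, {ρ} × {i, j, k}, {ξ, ρ} × {j, k}, {ρ, σ} × {j, k}, {ξ, ρ} × {i, j, k}, {ξ, ρ, σ} × {j, k}, {ρ, σ} × {i, j, k}, {ξ, ρ, σ} × {i, j, k}}; |τ_{X×Y}| = 50.

Enumerate products U × V with U ∈ τ_X, V ∈ τ_Y (deduplicated):
  ∅ × ∅ = {} (∅)
  {ρ} × {j} = {(ρ,j)}
  {ρ} × {k} = {(ρ,k)}
  {ξ, ρ} × {j} = {(ξ,j), (ρ,j)}
  {ξ, ρ} × {k} = {(ξ,k), (ρ,k)}
  {ρ} × {j, k} = {(ρ,j), (ρ,k)}
  {ρ, σ} × {j} = {(ρ,j), (σ,j)}
  {ρ, σ} × {k} = {(ρ,k), (σ,k)}
  {ξ, ρ, σ} × {j} = {(ξ,j), (ρ,j), (σ,j)}
  {ξ, ρ, σ} × {k} = {(ξ,k), (ρ,k), (σ,k)}
  {ρ} × {i, j, k} = {(ρ,i), (ρ,j), (ρ,k)}
  {ξ, ρ} × {j, k} = {(ξ,j), (ξ,k), (ρ,j), (ρ,k)}
  {ρ, σ} × {j, k} = {(ρ,j), (ρ,k), (σ,j), (σ,k)}
  {ξ, ρ} × {i, j, k} = {(ξ,i), (ξ,j), (ξ,k), (ρ,i), (ρ,j), (ρ,k)}
  {ξ, ρ, σ} × {j, k} = {(ξ,j), (ξ,k), (ρ,j), (ρ,k), (σ,j), (σ,k)}
  {ρ, σ} × {i, j, k} = {(ρ,i), (ρ,j), (ρ,k), (σ,i), (σ,j), (σ,k)}
  {ξ, ρ, σ} × {i, j, k} = {(ξ,i), (ξ,j), (ξ,k), (ρ,i), (ρ,j), (ρ,k), (σ,i), (σ,j), (σ,k)}
These 17 distinct sets form the basis B.
Close under arbitrary unions to get τ_{X×Y}; counting gives |τ_{X×Y}| = 50.


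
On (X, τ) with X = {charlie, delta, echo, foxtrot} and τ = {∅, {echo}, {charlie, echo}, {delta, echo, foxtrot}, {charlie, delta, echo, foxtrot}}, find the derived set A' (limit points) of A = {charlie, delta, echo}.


A' = {charlie, delta, foxtrot}

For each x ∈ X, list the open sets U ∈ τ with x ∈ U, then check whether U ∩ (A ∖ {x}) ≠ ∅ for every such U.
  x = charlie: opens ∋ x are {charlie, echo}, {charlie, delta, echo, foxtrot}; each meets A ∖ {charlie}, so x IS a limit point.
  x = delta: opens ∋ x are {delta, echo, foxtrot}, {charlie, delta, echo, foxtrot}; each meets A ∖ {delta}, so x IS a limit point.
  x = echo: open {echo} ∋ x has {echo} ∩ (A ∖ {echo}) = ∅, so x is NOT a limit point.
  x = foxtrot: opens ∋ x are {delta, echo, foxtrot}, {charlie, delta, echo, foxtrot}; each meets A ∖ {foxtrot}, so x IS a limit point.
Collecting: A' = {charlie, delta, foxtrot}.


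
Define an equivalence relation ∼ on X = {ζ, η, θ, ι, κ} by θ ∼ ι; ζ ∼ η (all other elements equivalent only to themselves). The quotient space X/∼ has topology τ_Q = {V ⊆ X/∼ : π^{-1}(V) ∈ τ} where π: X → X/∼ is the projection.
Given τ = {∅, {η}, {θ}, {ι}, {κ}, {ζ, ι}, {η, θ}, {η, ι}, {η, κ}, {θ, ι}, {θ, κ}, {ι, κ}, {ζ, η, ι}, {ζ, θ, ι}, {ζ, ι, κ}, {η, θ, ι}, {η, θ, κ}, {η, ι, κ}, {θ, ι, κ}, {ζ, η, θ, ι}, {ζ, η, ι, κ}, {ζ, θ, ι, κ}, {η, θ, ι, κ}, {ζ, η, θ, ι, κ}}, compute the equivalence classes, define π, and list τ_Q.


X/∼ = {[ζ=η], [θ=ι], [κ]}; |τ_Q| = 6.

Equivalence classes: [ζ=η], [θ=ι], [κ].
Quotient map π: X → X/∼ sends ζ ↦ [ζ=η], η ↦ [ζ=η], θ ↦ [θ=ι], ι ↦ [θ=ι], κ ↦ [κ].
For each subset V ⊆ X/∼, compute π^{-1}(V) ⊆ X and check whether π^{-1}(V) ∈ τ. V is open in τ_Q iff π^{-1}(V) ∈ τ.
  V = {}: π^{-1}(V) = ∅ ∈ τ ✓.
  V = {[ζ=η]}: π^{-1}(V) = {ζ, η} ∉ τ ✗.
  V = {[θ=ι]}: π^{-1}(V) = {θ, ι} ∈ τ ✓.
  V = {[ζ=η], [θ=ι]}: π^{-1}(V) = {ζ, η, θ, ι} ∈ τ ✓.
  V = {[κ]}: π^{-1}(V) = {κ} ∈ τ ✓.
  V = {[ζ=η], [κ]}: π^{-1}(V) = {ζ, η, κ} ∉ τ ✗.
  V = {[θ=ι], [κ]}: π^{-1}(V) = {θ, ι, κ} ∈ τ ✓.
  V = {[ζ=η], [θ=ι], [κ]}: π^{-1}(V) = {ζ, η, θ, ι, κ} ∈ τ ✓.
Open sets in the quotient: τ_Q = {{}, {[θ=ι]}, {[ζ=η], [θ=ι]}, {[κ]}, {[θ=ι], [κ]}, {[ζ=η], [θ=ι], [κ]}} (6 elements).


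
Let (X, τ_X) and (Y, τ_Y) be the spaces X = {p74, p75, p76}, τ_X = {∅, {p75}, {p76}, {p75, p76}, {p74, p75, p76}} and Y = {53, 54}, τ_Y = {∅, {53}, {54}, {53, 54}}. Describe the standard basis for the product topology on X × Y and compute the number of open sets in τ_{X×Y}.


Basis B = {∅ × ∅, {p75} × {53}, {p75} × {54}, {p76} × {53}, {p76} × {54}, {p75} × {53, 54}, {p75, p76} × {53}, {p75, p76} × {54}, {p76} × {53, 54}, {p74, p75, p76} × {53}, {p74, p75, p76} × {54}, {p75, p76} × {53, 54}, {p74, p75, p76} × {53, 54}}; |τ_{X×Y}| = 25.

Enumerate products U × V with U ∈ τ_X, V ∈ τ_Y (deduplicated):
  ∅ × ∅ = {} (∅)
  {p75} × {53} = {(p75,53)}
  {p75} × {54} = {(p75,54)}
  {p76} × {53} = {(p76,53)}
  {p76} × {54} = {(p76,54)}
  {p75} × {53, 54} = {(p75,53), (p75,54)}
  {p75, p76} × {53} = {(p75,53), (p76,53)}
  {p75, p76} × {54} = {(p75,54), (p76,54)}
  {p76} × {53, 54} = {(p76,53), (p76,54)}
  {p74, p75, p76} × {53} = {(p74,53), (p75,53), (p76,53)}
  {p74, p75, p76} × {54} = {(p74,54), (p75,54), (p76,54)}
  {p75, p76} × {53, 54} = {(p75,53), (p75,54), (p76,53), (p76,54)}
  {p74, p75, p76} × {53, 54} = {(p74,53), (p74,54), (p75,53), (p75,54), (p76,53), (p76,54)}
These 13 distinct sets form the basis B.
Close under arbitrary unions to get τ_{X×Y}; counting gives |τ_{X×Y}| = 25.


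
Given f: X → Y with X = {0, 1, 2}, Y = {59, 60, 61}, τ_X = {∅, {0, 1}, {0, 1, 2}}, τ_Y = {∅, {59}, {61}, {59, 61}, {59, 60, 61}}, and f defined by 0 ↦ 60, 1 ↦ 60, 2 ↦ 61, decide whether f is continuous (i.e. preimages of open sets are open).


f is NOT continuous.

Compute f^{-1}(U) for each U ∈ τ_Y:
  U = ∅: f^{-1}(U) = ∅ ∈ τ_X ✓.
  U = {59}: f^{-1}(U) = ∅ ∈ τ_X ✓.
  U = {61}: f^{-1}(U) = {2} ∉ τ_X ✗.
  U = {59, 61}: f^{-1}(U) = {2} ∉ τ_X ✗.
  U = {59, 60, 61}: f^{-1}(U) = {0, 1, 2} ∈ τ_X ✓.
Found U = {61} with f^{-1}(U) = {2} not in τ_X. Therefore f is NOT continuous.


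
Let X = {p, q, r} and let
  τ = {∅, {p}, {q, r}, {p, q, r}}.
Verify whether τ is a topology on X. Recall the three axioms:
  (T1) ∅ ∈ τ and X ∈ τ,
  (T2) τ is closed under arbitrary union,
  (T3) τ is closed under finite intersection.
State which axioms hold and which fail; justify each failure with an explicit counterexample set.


τ IS a topology on X.

Axiom (T1): ∅ ∈ τ? Yes; X ∈ τ? Yes.
Axiom (T2/T3): check pairwise unions and intersections of members of τ.
All pairwise intersections and unions checked — each lies in τ. Therefore τ satisfies (T1), (T2), (T3): it IS a topology on X.


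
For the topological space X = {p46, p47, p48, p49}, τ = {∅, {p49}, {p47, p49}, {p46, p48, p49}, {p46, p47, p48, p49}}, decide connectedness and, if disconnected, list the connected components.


(X, τ) is connected.

Find clopen sets (U ∈ τ with X ∖ U ∈ τ):
  U = ∅, X ∖ U = {p46, p47, p48, p49} — both open, so U is clopen.
  U = {p46, p47, p48, p49}, X ∖ U = ∅ — both open, so U is clopen.
Only trivial clopens (∅ and X) exist, so (X, τ) is connected.
Compute connected components by grouping points that agree on all clopens:
  component: {p46, p47, p48, p49}


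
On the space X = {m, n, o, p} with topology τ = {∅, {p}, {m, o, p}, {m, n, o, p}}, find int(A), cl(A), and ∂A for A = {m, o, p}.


int(A) = {m, o, p}, cl(A) = {m, n, o, p}, ∂A = {n}.

Closed sets in (X, τ) are complements of opens:
  closed(X, τ) = {∅, {n}, {m, n, o}, {m, n, o, p}}.
int(A) = ⋃ {U ∈ τ : U ⊆ A}. Opens contained in A: ∅, {p}, {m, o, p}.
Taking the union of these: int(A) = {m, o, p}.
cl(A) = ⋂ {C closed : A ⊆ C}. Closed sets containing A: {m, n, o, p}.
Intersecting these: cl(A) = {m, n, o, p}.
∂A = cl(A) ∖ int(A) = {m, n, o, p} ∖ {m, o, p} = {n}.


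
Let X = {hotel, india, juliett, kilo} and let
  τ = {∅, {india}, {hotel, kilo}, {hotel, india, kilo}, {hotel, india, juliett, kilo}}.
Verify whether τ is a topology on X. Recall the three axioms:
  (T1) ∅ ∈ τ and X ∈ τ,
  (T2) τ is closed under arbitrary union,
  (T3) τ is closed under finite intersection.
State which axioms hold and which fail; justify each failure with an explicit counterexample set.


τ IS a topology on X.

Axiom (T1): ∅ ∈ τ? Yes; X ∈ τ? Yes.
Axiom (T2/T3): check pairwise unions and intersections of members of τ.
All pairwise intersections and unions checked — each lies in τ. Therefore τ satisfies (T1), (T2), (T3): it IS a topology on X.


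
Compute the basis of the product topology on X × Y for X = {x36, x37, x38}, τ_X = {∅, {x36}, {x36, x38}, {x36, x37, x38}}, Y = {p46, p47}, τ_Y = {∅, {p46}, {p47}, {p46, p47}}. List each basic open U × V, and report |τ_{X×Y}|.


Basis B = {∅ × ∅, {x36} × {p46}, {x36} × {p47}, {x36} × {p46, p47}, {x36, x38} × {p46}, {x36, x38} × {p47}, {x36, x37, x38} × {p46}, {x36, x37, x38} × {p47}, {x36, x38} × {p46, p47}, {x36, x37, x38} × {p46, p47}}; |τ_{X×Y}| = 16.

Enumerate products U × V with U ∈ τ_X, V ∈ τ_Y (deduplicated):
  ∅ × ∅ = {} (∅)
  {x36} × {p46} = {(x36,p46)}
  {x36} × {p47} = {(x36,p47)}
  {x36} × {p46, p47} = {(x36,p46), (x36,p47)}
  {x36, x38} × {p46} = {(x36,p46), (x38,p46)}
  {x36, x38} × {p47} = {(x36,p47), (x38,p47)}
  {x36, x37, x38} × {p46} = {(x36,p46), (x37,p46), (x38,p46)}
  {x36, x37, x38} × {p47} = {(x36,p47), (x37,p47), (x38,p47)}
  {x36, x38} × {p46, p47} = {(x36,p46), (x36,p47), (x38,p46), (x38,p47)}
  {x36, x37, x38} × {p46, p47} = {(x36,p46), (x36,p47), (x37,p46), (x37,p47), (x38,p46), (x38,p47)}
These 10 distinct sets form the basis B.
Close under arbitrary unions to get τ_{X×Y}; counting gives |τ_{X×Y}| = 16.


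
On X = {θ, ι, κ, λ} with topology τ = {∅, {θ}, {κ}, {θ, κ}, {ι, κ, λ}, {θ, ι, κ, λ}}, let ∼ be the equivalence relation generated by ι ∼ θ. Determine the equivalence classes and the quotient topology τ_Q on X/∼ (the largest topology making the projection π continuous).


X/∼ = {[θ=ι], [κ], [λ]}; |τ_Q| = 3.

Equivalence classes: [θ=ι], [κ], [λ].
Quotient map π: X → X/∼ sends θ ↦ [θ=ι], ι ↦ [θ=ι], κ ↦ [κ], λ ↦ [λ].
For each subset V ⊆ X/∼, compute π^{-1}(V) ⊆ X and check whether π^{-1}(V) ∈ τ. V is open in τ_Q iff π^{-1}(V) ∈ τ.
  V = {}: π^{-1}(V) = ∅ ∈ τ ✓.
  V = {[θ=ι]}: π^{-1}(V) = {θ, ι} ∉ τ ✗.
  V = {[κ]}: π^{-1}(V) = {κ} ∈ τ ✓.
  V = {[θ=ι], [κ]}: π^{-1}(V) = {θ, ι, κ} ∉ τ ✗.
  V = {[λ]}: π^{-1}(V) = {λ} ∉ τ ✗.
  V = {[θ=ι], [λ]}: π^{-1}(V) = {θ, ι, λ} ∉ τ ✗.
  V = {[κ], [λ]}: π^{-1}(V) = {κ, λ} ∉ τ ✗.
  V = {[θ=ι], [κ], [λ]}: π^{-1}(V) = {θ, ι, κ, λ} ∈ τ ✓.
Open sets in the quotient: τ_Q = {{}, {[κ]}, {[θ=ι], [κ], [λ]}} (3 elements).


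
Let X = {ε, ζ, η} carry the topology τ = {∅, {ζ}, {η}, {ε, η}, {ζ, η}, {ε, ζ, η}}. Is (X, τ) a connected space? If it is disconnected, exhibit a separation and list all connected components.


(X, τ) is disconnected; components = [{ζ}, {ε, η}].

Find clopen sets (U ∈ τ with X ∖ U ∈ τ):
  U = ∅, X ∖ U = {ε, ζ, η} — both open, so U is clopen.
  U = {ζ}, X ∖ U = {ε, η} — both open, so U is clopen.
  U = {ε, η}, X ∖ U = {ζ} — both open, so U is clopen.
  U = {ε, ζ, η}, X ∖ U = ∅ — both open, so U is clopen.
Nontrivial clopen(s) exist: e.g. {ζ}. So (X, τ) is disconnected.
Compute connected components by grouping points that agree on all clopens:
  component: {ζ}
  component: {ε, η}


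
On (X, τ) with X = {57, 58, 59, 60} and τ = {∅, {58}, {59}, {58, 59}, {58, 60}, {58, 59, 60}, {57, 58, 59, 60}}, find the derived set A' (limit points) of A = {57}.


A' = ∅

For each x ∈ X, list the open sets U ∈ τ with x ∈ U, then check whether U ∩ (A ∖ {x}) ≠ ∅ for every such U.
  x = 57: open {57, 58, 59, 60} ∋ x has {57, 58, 59, 60} ∩ (A ∖ {57}) = ∅, so x is NOT a limit point.
  x = 58: open {58} ∋ x has {58} ∩ (A ∖ {58}) = ∅, so x is NOT a limit point.
  x = 59: open {59} ∋ x has {59} ∩ (A ∖ {59}) = ∅, so x is NOT a limit point.
  x = 60: open {58, 60} ∋ x has {58, 60} ∩ (A ∖ {60}) = ∅, so x is NOT a limit point.
Collecting: A' = ∅.


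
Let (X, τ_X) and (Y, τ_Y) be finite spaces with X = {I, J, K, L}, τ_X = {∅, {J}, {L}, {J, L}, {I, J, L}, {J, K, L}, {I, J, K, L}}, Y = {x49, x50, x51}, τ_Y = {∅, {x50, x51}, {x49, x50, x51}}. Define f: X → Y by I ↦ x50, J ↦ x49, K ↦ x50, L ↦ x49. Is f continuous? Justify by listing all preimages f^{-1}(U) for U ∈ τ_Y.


f is NOT continuous.

Compute f^{-1}(U) for each U ∈ τ_Y:
  U = ∅: f^{-1}(U) = ∅ ∈ τ_X ✓.
  U = {x50, x51}: f^{-1}(U) = {I, K} ∉ τ_X ✗.
  U = {x49, x50, x51}: f^{-1}(U) = {I, J, K, L} ∈ τ_X ✓.
Found U = {x50, x51} with f^{-1}(U) = {I, K} not in τ_X. Therefore f is NOT continuous.


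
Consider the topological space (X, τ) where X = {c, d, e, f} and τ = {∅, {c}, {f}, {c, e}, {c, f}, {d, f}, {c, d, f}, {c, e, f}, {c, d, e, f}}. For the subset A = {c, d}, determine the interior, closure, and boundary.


int(A) = {c}, cl(A) = {c, d, e}, ∂A = {d, e}.

Closed sets in (X, τ) are complements of opens:
  closed(X, τ) = {∅, {d}, {e}, {c, e}, {d, e}, {d, f}, {c, d, e}, {d, e, f}, {c, d, e, f}}.
int(A) = ⋃ {U ∈ τ : U ⊆ A}. Opens contained in A: ∅, {c}.
Taking the union of these: int(A) = {c}.
cl(A) = ⋂ {C closed : A ⊆ C}. Closed sets containing A: {c, d, e}, {c, d, e, f}.
Intersecting these: cl(A) = {c, d, e}.
∂A = cl(A) ∖ int(A) = {c, d, e} ∖ {c} = {d, e}.


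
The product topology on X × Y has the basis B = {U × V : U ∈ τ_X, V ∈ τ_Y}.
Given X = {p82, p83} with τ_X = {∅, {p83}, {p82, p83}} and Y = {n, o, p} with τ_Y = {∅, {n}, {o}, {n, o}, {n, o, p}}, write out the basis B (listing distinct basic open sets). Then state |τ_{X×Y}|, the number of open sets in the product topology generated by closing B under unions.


Basis B = {∅ × ∅, {p83} × {n}, {p83} × {o}, {p82, p83} × {n}, {p82, p83} × {o}, {p83} × {n, o}, {p83} × {n, o, p}, {p82, p83} × {n, o}, {p82, p83} × {n, o, p}}; |τ_{X×Y}| = 14.

Enumerate products U × V with U ∈ τ_X, V ∈ τ_Y (deduplicated):
  ∅ × ∅ = {} (∅)
  {p83} × {n} = {(p83,n)}
  {p83} × {o} = {(p83,o)}
  {p82, p83} × {n} = {(p82,n), (p83,n)}
  {p82, p83} × {o} = {(p82,o), (p83,o)}
  {p83} × {n, o} = {(p83,n), (p83,o)}
  {p83} × {n, o, p} = {(p83,n), (p83,o), (p83,p)}
  {p82, p83} × {n, o} = {(p82,n), (p82,o), (p83,n), (p83,o)}
  {p82, p83} × {n, o, p} = {(p82,n), (p82,o), (p82,p), (p83,n), (p83,o), (p83,p)}
These 9 distinct sets form the basis B.
Close under arbitrary unions to get τ_{X×Y}; counting gives |τ_{X×Y}| = 14.


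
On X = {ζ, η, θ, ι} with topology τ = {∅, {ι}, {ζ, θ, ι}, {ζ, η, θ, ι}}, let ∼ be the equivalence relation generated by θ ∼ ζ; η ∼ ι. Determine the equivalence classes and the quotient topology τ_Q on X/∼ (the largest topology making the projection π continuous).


X/∼ = {[ζ=θ], [η=ι]}; |τ_Q| = 2.

Equivalence classes: [ζ=θ], [η=ι].
Quotient map π: X → X/∼ sends ζ ↦ [ζ=θ], η ↦ [η=ι], θ ↦ [ζ=θ], ι ↦ [η=ι].
For each subset V ⊆ X/∼, compute π^{-1}(V) ⊆ X and check whether π^{-1}(V) ∈ τ. V is open in τ_Q iff π^{-1}(V) ∈ τ.
  V = {}: π^{-1}(V) = ∅ ∈ τ ✓.
  V = {[ζ=θ]}: π^{-1}(V) = {ζ, θ} ∉ τ ✗.
  V = {[η=ι]}: π^{-1}(V) = {η, ι} ∉ τ ✗.
  V = {[ζ=θ], [η=ι]}: π^{-1}(V) = {ζ, η, θ, ι} ∈ τ ✓.
Open sets in the quotient: τ_Q = {{}, {[ζ=θ], [η=ι]}} (2 elements).
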